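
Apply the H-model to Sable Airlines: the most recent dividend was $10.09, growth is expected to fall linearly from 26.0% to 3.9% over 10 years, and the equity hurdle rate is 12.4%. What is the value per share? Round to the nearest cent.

H-model: P₀ = D₀[(1+g_L) + H(g_S−g_L)]/(r−g_L), with H = 10/2 = 5.
P₀ = 10.09 × [(1+0.039) + 5×(0.26−0.039)] / (0.124−0.039)
   = 10.09 × 2.1440 / 0.085 = 254.5054

$254.51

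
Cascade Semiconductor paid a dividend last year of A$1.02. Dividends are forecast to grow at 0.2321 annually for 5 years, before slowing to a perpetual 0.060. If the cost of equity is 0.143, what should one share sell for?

Two-stage DDM. Project D₁…D_5 at 0.2321, terminal growth 0.06, discount at r = 0.143.
D_1 = 1.2567
D_2 = 1.5484
D_3 = 1.9078
D_4 = 2.3506
D_5 = 2.8962
Terminal value at t=5: TV = D_6/(r−g) = 3.0700/(0.143−0.06) = 36.9877
P₀ = 1.2567/(1+0.143)^1 + 1.5484/(1+0.143)^2 + 1.9078/(1+0.143)^3 + 2.3506/(1+0.143)^4 + 2.8962/(1+0.143)^5 + 36.9877/(1+0.143)^5 = 25.3836

A$25.38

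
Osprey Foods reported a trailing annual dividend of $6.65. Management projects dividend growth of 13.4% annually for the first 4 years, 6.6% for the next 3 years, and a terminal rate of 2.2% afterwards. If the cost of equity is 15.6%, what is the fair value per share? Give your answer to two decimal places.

Three-stage DDM. Project D₁…D_7; terminal Gordon value at t=7 with g = 0.022; discount at r = 0.156.
D_1 = 7.5411
D_2 = 8.5516
D_3 = 9.6975
D_4 = 10.9970
D_5 = 11.7228
D_6 = 12.4965
D_7 = 13.3213
TV_7 = 13.6143/(0.156−0.022) = 101.5995
P₀ = Σ Dₜ/(1+r)ᵗ + TV_7/(1+r)^7 = 77.9309

$77.93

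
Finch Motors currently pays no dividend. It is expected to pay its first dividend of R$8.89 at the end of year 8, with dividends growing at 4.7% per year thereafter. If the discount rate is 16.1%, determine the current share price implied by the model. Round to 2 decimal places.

R$27.43

Deferred-dividend DDM. At t=7 the remaining stream is a growing perpetuity with first payment D_8 = 8.89.
V_7 = D_8/(r−g) = 8.89/(0.161−0.047) = 77.9825
P₀ = V_7/(1+r)^7 = 77.9825/(1+0.161)^7 = 27.4266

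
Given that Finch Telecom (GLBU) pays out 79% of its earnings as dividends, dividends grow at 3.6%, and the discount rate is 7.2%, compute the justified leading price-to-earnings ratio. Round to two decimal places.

Justified leading P/E = b/(r−g) = 0.79/(0.072−0.036) = 21.9444

21.94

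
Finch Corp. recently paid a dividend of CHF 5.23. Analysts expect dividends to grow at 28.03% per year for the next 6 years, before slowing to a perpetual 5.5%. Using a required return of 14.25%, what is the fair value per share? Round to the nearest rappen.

CHF 172.51

Two-stage DDM. Project D₁…D_6 at 0.2803, terminal growth 0.055, discount at r = 0.1425.
D_1 = 6.6960
D_2 = 8.5728
D_3 = 10.9758
D_4 = 14.0523
D_5 = 17.9912
D_6 = 23.0341
Terminal value at t=6: TV = D_7/(r−g) = 24.3010/(0.1425−0.055) = 277.7260
P₀ = 6.6960/(1+0.1425)^1 + 8.5728/(1+0.1425)^2 + 10.9758/(1+0.1425)^3 + 14.0523/(1+0.1425)^4 + 17.9912/(1+0.1425)^5 + 23.0341/(1+0.1425)^6 + 277.7260/(1+0.1425)^6 = 172.5113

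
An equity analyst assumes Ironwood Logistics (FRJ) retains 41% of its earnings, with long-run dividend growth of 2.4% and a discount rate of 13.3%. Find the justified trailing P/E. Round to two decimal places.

5.54

Payout ratio b = 1 − 0.41 = 0.59.
Justified trailing P/E = b(1+g)/(r−g) = 0.59×(1+0.024)/(0.133−0.024) = 5.5428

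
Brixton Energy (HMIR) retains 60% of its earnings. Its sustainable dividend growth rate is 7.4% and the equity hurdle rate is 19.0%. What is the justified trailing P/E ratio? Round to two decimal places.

Payout ratio b = 1 − 0.60 = 0.40.
Justified trailing P/E = b(1+g)/(r−g) = 0.40×(1+0.074)/(0.19−0.074) = 3.7034

3.70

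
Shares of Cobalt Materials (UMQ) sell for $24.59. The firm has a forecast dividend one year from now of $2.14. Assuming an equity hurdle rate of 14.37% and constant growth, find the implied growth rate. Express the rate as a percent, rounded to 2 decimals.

5.67%

From P₀ = D₁/(r − g), the implied growth is g = r − D₁/P₀.
g = 0.1437 − 2.14/24.59 = 0.1437 − 0.08703 = 0.05667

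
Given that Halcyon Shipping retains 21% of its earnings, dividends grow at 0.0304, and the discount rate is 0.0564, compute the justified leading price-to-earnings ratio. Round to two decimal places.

30.38

Payout ratio b = 1 − 0.21 = 0.79.
Justified leading P/E = b/(r−g) = 0.79/(0.0564−0.0304) = 30.3846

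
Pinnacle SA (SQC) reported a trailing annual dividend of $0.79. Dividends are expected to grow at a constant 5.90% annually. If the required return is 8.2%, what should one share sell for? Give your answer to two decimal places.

$36.37

Gordon growth model: P₀ = D₁/(r − g). D₁ = 0.79 × (1 + 0.059) = 0.8366.
P₀ = 0.8366 / (0.082 − 0.059) = 0.8366 / 0.023 = 36.3743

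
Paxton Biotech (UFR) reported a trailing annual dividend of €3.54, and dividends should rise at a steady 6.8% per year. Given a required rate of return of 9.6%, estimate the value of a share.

€135.03

Gordon growth model: P₀ = D₁/(r − g). D₁ = 3.54 × (1 + 0.068) = 3.7807.
P₀ = 3.7807 / (0.096 − 0.068) = 3.7807 / 0.028 = 135.0257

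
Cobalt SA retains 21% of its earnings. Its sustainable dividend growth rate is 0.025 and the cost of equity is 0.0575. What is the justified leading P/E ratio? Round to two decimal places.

24.31

Payout ratio b = 1 − 0.21 = 0.79.
Justified leading P/E = b/(r−g) = 0.79/(0.0575−0.025) = 24.3077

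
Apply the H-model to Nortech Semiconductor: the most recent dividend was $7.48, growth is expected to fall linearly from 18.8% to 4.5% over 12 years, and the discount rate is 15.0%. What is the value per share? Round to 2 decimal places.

$135.57

H-model: P₀ = D₀[(1+g_L) + H(g_S−g_L)]/(r−g_L), with H = 12/2 = 6.
P₀ = 7.48 × [(1+0.045) + 6×(0.188−0.045)] / (0.15−0.045)
   = 7.48 × 1.9030 / 0.105 = 135.5661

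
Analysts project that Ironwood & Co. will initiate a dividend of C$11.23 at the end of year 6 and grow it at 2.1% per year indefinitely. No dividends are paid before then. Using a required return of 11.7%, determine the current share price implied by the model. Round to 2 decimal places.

Deferred-dividend DDM. At t=5 the remaining stream is a growing perpetuity with first payment D_6 = 11.23.
V_5 = D_6/(r−g) = 11.23/(0.117−0.021) = 116.9792
P₀ = V_5/(1+r)^5 = 116.9792/(1+0.117)^5 = 67.2733

C$67.27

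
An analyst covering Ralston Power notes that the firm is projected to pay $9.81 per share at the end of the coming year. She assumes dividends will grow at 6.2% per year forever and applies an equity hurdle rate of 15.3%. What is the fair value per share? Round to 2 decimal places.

Gordon growth model: P₀ = D₁/(r − g), with D₁ = 9.81 given directly.
P₀ = 9.8100 / (0.153 − 0.062) = 9.8100 / 0.091 = 107.8022

$107.80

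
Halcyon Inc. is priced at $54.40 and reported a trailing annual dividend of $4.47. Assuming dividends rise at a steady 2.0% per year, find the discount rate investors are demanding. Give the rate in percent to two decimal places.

Rearranging the constant-growth DDM: r = D₁/P₀ + g.
D₁ = 4.47 × (1 + 0.02) = 4.5594.
r = 4.5594 / 54.40 + 0.02 = 0.08381 + 0.02 = 0.10381

10.38%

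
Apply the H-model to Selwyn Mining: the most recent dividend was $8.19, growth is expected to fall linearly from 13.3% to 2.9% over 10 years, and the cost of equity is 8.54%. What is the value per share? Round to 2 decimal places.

$224.93

H-model: P₀ = D₀[(1+g_L) + H(g_S−g_L)]/(r−g_L), with H = 10/2 = 5.
P₀ = 8.19 × [(1+0.029) + 5×(0.133−0.029)] / (0.0854−0.029)
   = 8.19 × 1.5490 / 0.0564 = 224.9346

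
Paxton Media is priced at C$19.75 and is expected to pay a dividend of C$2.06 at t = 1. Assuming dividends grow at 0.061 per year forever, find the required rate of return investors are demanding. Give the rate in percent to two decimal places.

16.53%

Rearranging the constant-growth DDM: r = D₁/P₀ + g.
r = 2.0600 / 19.75 + 0.061 = 0.10430 + 0.061 = 0.16530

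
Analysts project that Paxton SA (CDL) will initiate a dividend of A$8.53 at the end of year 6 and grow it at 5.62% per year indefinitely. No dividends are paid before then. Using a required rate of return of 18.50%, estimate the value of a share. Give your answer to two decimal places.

A$28.34

Deferred-dividend DDM. At t=5 the remaining stream is a growing perpetuity with first payment D_6 = 8.53.
V_5 = D_6/(r−g) = 8.53/(0.185−0.0562) = 66.2267
P₀ = V_5/(1+r)^5 = 66.2267/(1+0.185)^5 = 28.3427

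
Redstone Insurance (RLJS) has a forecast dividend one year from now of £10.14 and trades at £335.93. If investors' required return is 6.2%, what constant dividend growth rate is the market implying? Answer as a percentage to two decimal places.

3.18%

From P₀ = D₁/(r − g), the implied growth is g = r − D₁/P₀.
g = 0.062 − 10.14/335.93 = 0.062 − 0.03018 = 0.03182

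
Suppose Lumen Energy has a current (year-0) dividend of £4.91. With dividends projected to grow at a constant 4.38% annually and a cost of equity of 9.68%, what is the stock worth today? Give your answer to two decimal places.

£96.70

Gordon growth model: P₀ = D₁/(r − g). D₁ = 4.91 × (1 + 0.0438) = 5.1251.
P₀ = 5.1251 / (0.0968 − 0.0438) = 5.1251 / 0.053 = 96.6992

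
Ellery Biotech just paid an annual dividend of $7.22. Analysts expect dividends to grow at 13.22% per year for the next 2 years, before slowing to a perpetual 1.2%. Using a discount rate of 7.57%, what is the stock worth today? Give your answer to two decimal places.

Two-stage DDM. Project D₁…D_2 at 0.1322, terminal growth 0.012, discount at r = 0.0757.
D_1 = 8.1745
D_2 = 9.2552
Terminal value at t=2: TV = D_3/(r−g) = 9.3662/(0.0757−0.012) = 147.0363
P₀ = 8.1745/(1+0.0757)^1 + 9.2552/(1+0.0757)^2 + 147.0363/(1+0.0757)^2 = 142.6674

$142.67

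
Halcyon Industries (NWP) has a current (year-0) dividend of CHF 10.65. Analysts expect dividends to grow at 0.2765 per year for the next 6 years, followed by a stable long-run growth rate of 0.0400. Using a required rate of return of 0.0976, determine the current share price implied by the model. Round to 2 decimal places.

Two-stage DDM. Project D₁…D_6 at 0.2765, terminal growth 0.04, discount at r = 0.0976.
D_1 = 13.5947
D_2 = 17.3537
D_3 = 22.1520
D_4 = 28.2770
D_5 = 36.0956
D_6 = 46.0760
Terminal value at t=6: TV = D_7/(r−g) = 47.9190/(0.0976−0.04) = 831.9273
P₀ = 13.5947/(1+0.0976)^1 + 17.3537/(1+0.0976)^2 + 22.1520/(1+0.0976)^3 + 28.2770/(1+0.0976)^4 + 36.0956/(1+0.0976)^5 + 46.0760/(1+0.0976)^6 + 831.9273/(1+0.0976)^6 = 587.8324

CHF 587.83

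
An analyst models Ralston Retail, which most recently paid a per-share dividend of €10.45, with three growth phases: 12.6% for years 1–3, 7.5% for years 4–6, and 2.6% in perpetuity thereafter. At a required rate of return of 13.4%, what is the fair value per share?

Three-stage DDM. Project D₁…D_6; terminal Gordon value at t=6 with g = 0.026; discount at r = 0.134.
D_1 = 11.7667
D_2 = 13.2493
D_3 = 14.9187
D_4 = 16.0376
D_5 = 17.2404
D_6 = 18.5335
TV_6 = 19.0153/(0.134−0.026) = 176.0680
P₀ = Σ Dₜ/(1+r)ᵗ + TV_6/(1+r)^6 = 141.3113

€141.31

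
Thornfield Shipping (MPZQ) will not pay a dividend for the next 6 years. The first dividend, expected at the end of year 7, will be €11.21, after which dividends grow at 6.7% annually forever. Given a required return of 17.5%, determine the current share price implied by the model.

Deferred-dividend DDM. At t=6 the remaining stream is a growing perpetuity with first payment D_7 = 11.21.
V_6 = D_7/(r−g) = 11.21/(0.175−0.067) = 103.7963
P₀ = V_6/(1+r)^6 = 103.7963/(1+0.175)^6 = 39.4416

€39.44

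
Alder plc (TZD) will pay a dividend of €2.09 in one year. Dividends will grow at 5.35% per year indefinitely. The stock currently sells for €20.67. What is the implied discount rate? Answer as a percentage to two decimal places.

Rearranging the constant-growth DDM: r = D₁/P₀ + g.
r = 2.0900 / 20.67 + 0.0535 = 0.10111 + 0.0535 = 0.15461

15.46%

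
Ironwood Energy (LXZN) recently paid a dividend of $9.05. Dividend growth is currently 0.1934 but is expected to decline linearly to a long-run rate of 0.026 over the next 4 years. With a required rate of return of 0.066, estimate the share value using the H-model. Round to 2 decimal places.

$307.88

H-model: P₀ = D₀[(1+g_L) + H(g_S−g_L)]/(r−g_L), with H = 4/2 = 2.
P₀ = 9.05 × [(1+0.026) + 2×(0.1934−0.026)] / (0.066−0.026)
   = 9.05 × 1.3608 / 0.04 = 307.8810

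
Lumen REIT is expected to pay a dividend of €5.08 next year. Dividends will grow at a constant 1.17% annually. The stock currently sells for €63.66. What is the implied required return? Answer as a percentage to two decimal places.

9.15%

Rearranging the constant-growth DDM: r = D₁/P₀ + g.
r = 5.0800 / 63.66 + 0.0117 = 0.07980 + 0.0117 = 0.09150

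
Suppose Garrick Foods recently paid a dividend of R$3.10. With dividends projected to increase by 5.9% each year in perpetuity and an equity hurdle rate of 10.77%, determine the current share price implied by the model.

Gordon growth model: P₀ = D₁/(r − g). D₁ = 3.10 × (1 + 0.059) = 3.2829.
P₀ = 3.2829 / (0.1077 − 0.059) = 3.2829 / 0.0487 = 67.4107

R$67.41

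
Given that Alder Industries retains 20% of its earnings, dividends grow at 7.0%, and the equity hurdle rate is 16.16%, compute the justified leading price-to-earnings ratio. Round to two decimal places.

8.73

Payout ratio b = 1 − 0.20 = 0.80.
Justified leading P/E = b/(r−g) = 0.80/(0.1616−0.07) = 8.7336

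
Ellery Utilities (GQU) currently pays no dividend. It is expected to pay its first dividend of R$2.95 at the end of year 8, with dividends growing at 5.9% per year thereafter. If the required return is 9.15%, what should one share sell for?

R$49.18

Deferred-dividend DDM. At t=7 the remaining stream is a growing perpetuity with first payment D_8 = 2.95.
V_7 = D_8/(r−g) = 2.95/(0.0915−0.059) = 90.7692
P₀ = V_7/(1+r)^7 = 90.7692/(1+0.0915)^7 = 49.1782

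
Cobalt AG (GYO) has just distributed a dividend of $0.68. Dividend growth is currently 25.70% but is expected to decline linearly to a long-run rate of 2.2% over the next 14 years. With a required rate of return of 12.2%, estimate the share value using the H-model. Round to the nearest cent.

H-model: P₀ = D₀[(1+g_L) + H(g_S−g_L)]/(r−g_L), with H = 14/2 = 7.
P₀ = 0.68 × [(1+0.022) + 7×(0.257−0.022)] / (0.122−0.022)
   = 0.68 × 2.6670 / 0.1 = 18.1356

$18.14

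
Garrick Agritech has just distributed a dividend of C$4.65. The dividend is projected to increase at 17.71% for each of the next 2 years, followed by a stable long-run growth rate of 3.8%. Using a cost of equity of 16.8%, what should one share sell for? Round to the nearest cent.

C$47.12

Two-stage DDM. Project D₁…D_2 at 0.1771, terminal growth 0.038, discount at r = 0.168.
D_1 = 5.4735
D_2 = 6.4429
Terminal value at t=2: TV = D_3/(r−g) = 6.6877/(0.168−0.038) = 51.4439
P₀ = 5.4735/(1+0.168)^1 + 6.4429/(1+0.168)^2 + 51.4439/(1+0.168)^2 = 47.1182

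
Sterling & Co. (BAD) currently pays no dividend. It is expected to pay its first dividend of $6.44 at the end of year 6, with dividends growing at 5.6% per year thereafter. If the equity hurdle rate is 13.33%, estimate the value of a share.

Deferred-dividend DDM. At t=5 the remaining stream is a growing perpetuity with first payment D_6 = 6.44.
V_5 = D_6/(r−g) = 6.44/(0.1333−0.056) = 83.3118
P₀ = V_5/(1+r)^5 = 83.3118/(1+0.1333)^5 = 44.5638

$44.56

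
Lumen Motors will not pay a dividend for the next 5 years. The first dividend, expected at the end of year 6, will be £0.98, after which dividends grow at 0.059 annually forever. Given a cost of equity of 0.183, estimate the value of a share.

Deferred-dividend DDM. At t=5 the remaining stream is a growing perpetuity with first payment D_6 = 0.98.
V_5 = D_6/(r−g) = 0.98/(0.183−0.059) = 7.9032
P₀ = V_5/(1+r)^5 = 7.9032/(1+0.183)^5 = 3.4110

£3.41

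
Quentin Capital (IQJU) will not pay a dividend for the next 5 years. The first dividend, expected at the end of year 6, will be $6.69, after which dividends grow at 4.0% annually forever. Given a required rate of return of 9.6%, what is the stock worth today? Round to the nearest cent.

Deferred-dividend DDM. At t=5 the remaining stream is a growing perpetuity with first payment D_6 = 6.69.
V_5 = D_6/(r−g) = 6.69/(0.096−0.04) = 119.4643
P₀ = V_5/(1+r)^5 = 119.4643/(1+0.096)^5 = 75.5415

$75.54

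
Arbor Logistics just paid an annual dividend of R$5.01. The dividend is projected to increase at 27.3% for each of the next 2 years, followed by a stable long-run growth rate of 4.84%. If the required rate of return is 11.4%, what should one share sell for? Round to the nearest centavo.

R$116.82

Two-stage DDM. Project D₁…D_2 at 0.273, terminal growth 0.0484, discount at r = 0.114.
D_1 = 6.3777
D_2 = 8.1189
Terminal value at t=2: TV = D_3/(r−g) = 8.5118/(0.114−0.0484) = 129.7531
P₀ = 6.3777/(1+0.114)^1 + 8.1189/(1+0.114)^2 + 129.7531/(1+0.114)^2 = 116.8229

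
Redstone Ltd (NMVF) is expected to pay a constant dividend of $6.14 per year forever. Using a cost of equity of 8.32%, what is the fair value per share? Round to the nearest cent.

$73.80

Zero-growth DDM (perpetuity): P₀ = D/r = 6.14 / 0.0832 = 73.7981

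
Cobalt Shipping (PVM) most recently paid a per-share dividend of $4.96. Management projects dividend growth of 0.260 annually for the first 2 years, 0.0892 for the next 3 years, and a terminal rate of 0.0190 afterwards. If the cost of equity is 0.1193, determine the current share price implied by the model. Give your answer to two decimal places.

Three-stage DDM. Project D₁…D_5; terminal Gordon value at t=5 with g = 0.019; discount at r = 0.1193.
D_1 = 6.2496
D_2 = 7.8745
D_3 = 8.5769
D_4 = 9.3420
D_5 = 10.1753
TV_5 = 10.3686/(0.1193−0.019) = 103.3758
P₀ = Σ Dₜ/(1+r)ᵗ + TV_5/(1+r)^5 = 88.5707

$88.57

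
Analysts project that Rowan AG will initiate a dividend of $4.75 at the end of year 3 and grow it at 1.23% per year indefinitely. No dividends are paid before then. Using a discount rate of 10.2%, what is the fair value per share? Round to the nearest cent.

Deferred-dividend DDM. At t=2 the remaining stream is a growing perpetuity with first payment D_3 = 4.75.
V_2 = D_3/(r−g) = 4.75/(0.102−0.0123) = 52.9543
P₀ = V_2/(1+r)^2 = 52.9543/(1+0.102)^2 = 43.6052

$43.61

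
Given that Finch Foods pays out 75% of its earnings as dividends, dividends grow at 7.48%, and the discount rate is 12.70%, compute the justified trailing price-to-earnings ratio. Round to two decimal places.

Justified trailing P/E = b(1+g)/(r−g) = 0.75×(1+0.0748)/(0.127−0.0748) = 15.4425

15.44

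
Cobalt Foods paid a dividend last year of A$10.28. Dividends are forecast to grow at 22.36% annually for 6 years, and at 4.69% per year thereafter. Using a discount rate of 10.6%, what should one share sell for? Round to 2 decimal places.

Two-stage DDM. Project D₁…D_6 at 0.2236, terminal growth 0.0469, discount at r = 0.106.
D_1 = 12.5786
D_2 = 15.3912
D_3 = 18.8327
D_4 = 23.0436
D_5 = 28.1962
D_6 = 34.5009
Terminal value at t=6: TV = D_7/(r−g) = 36.1190/(0.106−0.0469) = 611.1498
P₀ = 12.5786/(1+0.106)^1 + 15.3912/(1+0.106)^2 + 18.8327/(1+0.106)^3 + 23.0436/(1+0.106)^4 + 28.1962/(1+0.106)^5 + 34.5009/(1+0.106)^6 + 611.1498/(1+0.106)^6 = 423.0637

A$423.06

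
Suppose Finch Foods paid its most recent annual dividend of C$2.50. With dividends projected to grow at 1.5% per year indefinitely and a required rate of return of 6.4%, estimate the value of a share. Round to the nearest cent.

Gordon growth model: P₀ = D₁/(r − g). D₁ = 2.50 × (1 + 0.015) = 2.5375.
P₀ = 2.5375 / (0.064 − 0.015) = 2.5375 / 0.049 = 51.7857

C$51.79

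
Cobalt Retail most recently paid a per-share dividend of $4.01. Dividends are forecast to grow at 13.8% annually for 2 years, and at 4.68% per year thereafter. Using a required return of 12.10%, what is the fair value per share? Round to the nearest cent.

$66.50

Two-stage DDM. Project D₁…D_2 at 0.138, terminal growth 0.0468, discount at r = 0.121.
D_1 = 4.5634
D_2 = 5.1931
Terminal value at t=2: TV = D_3/(r−g) = 5.4362/(0.121−0.0468) = 73.2637
P₀ = 4.5634/(1+0.121)^1 + 5.1931/(1+0.121)^2 + 73.2637/(1+0.121)^2 = 66.5046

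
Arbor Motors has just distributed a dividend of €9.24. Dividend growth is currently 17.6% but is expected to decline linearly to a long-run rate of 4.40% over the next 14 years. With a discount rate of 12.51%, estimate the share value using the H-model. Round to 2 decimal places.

€224.22

H-model: P₀ = D₀[(1+g_L) + H(g_S−g_L)]/(r−g_L), with H = 14/2 = 7.
P₀ = 9.24 × [(1+0.044) + 7×(0.176−0.044)] / (0.1251−0.044)
   = 9.24 × 1.9680 / 0.0811 = 224.2210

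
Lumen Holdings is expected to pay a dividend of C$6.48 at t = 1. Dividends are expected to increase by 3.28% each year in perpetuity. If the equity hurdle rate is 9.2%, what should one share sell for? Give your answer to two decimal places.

Gordon growth model: P₀ = D₁/(r − g), with D₁ = 6.48 given directly.
P₀ = 6.4800 / (0.092 − 0.0328) = 6.4800 / 0.0592 = 109.4595

C$109.46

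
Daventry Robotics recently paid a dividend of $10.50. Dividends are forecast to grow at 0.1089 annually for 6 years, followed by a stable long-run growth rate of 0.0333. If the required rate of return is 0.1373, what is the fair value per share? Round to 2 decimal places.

$147.35

Two-stage DDM. Project D₁…D_6 at 0.1089, terminal growth 0.0333, discount at r = 0.1373.
D_1 = 11.6434
D_2 = 12.9114
D_3 = 14.3175
D_4 = 15.8766
D_5 = 17.6056
D_6 = 19.5229
Terminal value at t=6: TV = D_7/(r−g) = 20.1730/(0.1373−0.0333) = 193.9709
P₀ = 11.6434/(1+0.1373)^1 + 12.9114/(1+0.1373)^2 + 14.3175/(1+0.1373)^3 + 15.8766/(1+0.1373)^4 + 17.6056/(1+0.1373)^5 + 19.5229/(1+0.1373)^6 + 193.9709/(1+0.1373)^6 = 147.3541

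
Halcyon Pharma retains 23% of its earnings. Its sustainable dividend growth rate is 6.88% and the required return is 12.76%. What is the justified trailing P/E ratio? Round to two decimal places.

14.00

Payout ratio b = 1 − 0.23 = 0.77.
Justified trailing P/E = b(1+g)/(r−g) = 0.77×(1+0.0688)/(0.1276−0.0688) = 13.9962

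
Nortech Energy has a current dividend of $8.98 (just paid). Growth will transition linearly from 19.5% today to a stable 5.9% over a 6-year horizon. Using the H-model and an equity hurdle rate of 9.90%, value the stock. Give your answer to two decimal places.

$329.34

H-model: P₀ = D₀[(1+g_L) + H(g_S−g_L)]/(r−g_L), with H = 6/2 = 3.
P₀ = 8.98 × [(1+0.059) + 3×(0.195−0.059)] / (0.099−0.059)
   = 8.98 × 1.4670 / 0.04 = 329.3415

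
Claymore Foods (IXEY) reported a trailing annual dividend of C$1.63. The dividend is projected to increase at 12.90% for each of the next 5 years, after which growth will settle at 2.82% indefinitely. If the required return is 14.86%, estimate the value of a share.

Two-stage DDM. Project D₁…D_5 at 0.129, terminal growth 0.0282, discount at r = 0.1486.
D_1 = 1.8403
D_2 = 2.0777
D_3 = 2.3457
D_4 = 2.6483
D_5 = 2.9899
Terminal value at t=5: TV = D_6/(r−g) = 3.0742/(0.1486−0.0282) = 25.5334
P₀ = 1.8403/(1+0.1486)^1 + 2.0777/(1+0.1486)^2 + 2.3457/(1+0.1486)^3 + 2.6483/(1+0.1486)^4 + 2.9899/(1+0.1486)^5 + 25.5334/(1+0.1486)^5 = 20.5143

C$20.51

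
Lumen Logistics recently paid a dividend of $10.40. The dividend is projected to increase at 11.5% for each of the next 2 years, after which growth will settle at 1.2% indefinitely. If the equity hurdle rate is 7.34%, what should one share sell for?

$206.98

Two-stage DDM. Project D₁…D_2 at 0.115, terminal growth 0.012, discount at r = 0.0734.
D_1 = 11.5960
D_2 = 12.9295
Terminal value at t=2: TV = D_3/(r−g) = 13.0847/(0.0734−0.012) = 213.1058
P₀ = 11.5960/(1+0.0734)^1 + 12.9295/(1+0.0734)^2 + 213.1058/(1+0.0734)^2 = 206.9823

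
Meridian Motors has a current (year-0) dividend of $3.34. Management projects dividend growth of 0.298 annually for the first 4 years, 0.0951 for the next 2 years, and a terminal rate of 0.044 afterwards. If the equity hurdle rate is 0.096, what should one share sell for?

Three-stage DDM. Project D₁…D_6; terminal Gordon value at t=6 with g = 0.044; discount at r = 0.096.
D_1 = 4.3353
D_2 = 5.6272
D_3 = 7.3042
D_4 = 9.4808
D_5 = 10.3824
D_6 = 11.3698
TV_6 = 11.8701/(0.096−0.044) = 228.2706
P₀ = Σ Dₜ/(1+r)ᵗ + TV_6/(1+r)^6 = 165.5840

$165.58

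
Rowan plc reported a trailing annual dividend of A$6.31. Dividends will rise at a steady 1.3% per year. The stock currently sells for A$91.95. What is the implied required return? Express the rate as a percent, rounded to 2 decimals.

8.25%

Rearranging the constant-growth DDM: r = D₁/P₀ + g.
D₁ = 6.31 × (1 + 0.013) = 6.3920.
r = 6.3920 / 91.95 + 0.013 = 0.06952 + 0.013 = 0.08252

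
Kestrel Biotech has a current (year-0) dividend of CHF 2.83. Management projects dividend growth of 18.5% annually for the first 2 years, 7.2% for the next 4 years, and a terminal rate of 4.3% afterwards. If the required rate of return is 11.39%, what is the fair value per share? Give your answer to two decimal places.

CHF 58.28

Three-stage DDM. Project D₁…D_6; terminal Gordon value at t=6 with g = 0.043; discount at r = 0.1139.
D_1 = 3.3536
D_2 = 3.9740
D_3 = 4.2601
D_4 = 4.5668
D_5 = 4.8956
D_6 = 5.2481
TV_6 = 5.4738/(0.1139−0.043) = 77.2041
P₀ = Σ Dₜ/(1+r)ᵗ + TV_6/(1+r)^6 = 58.2813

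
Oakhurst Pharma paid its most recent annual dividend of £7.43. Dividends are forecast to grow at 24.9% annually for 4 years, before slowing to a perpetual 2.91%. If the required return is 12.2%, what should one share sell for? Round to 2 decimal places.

Two-stage DDM. Project D₁…D_4 at 0.249, terminal growth 0.0291, discount at r = 0.122.
D_1 = 9.2801
D_2 = 11.5908
D_3 = 14.4769
D_4 = 18.0817
Terminal value at t=4: TV = D_5/(r−g) = 18.6078/(0.122−0.0291) = 200.2998
P₀ = 9.2801/(1+0.122)^1 + 11.5908/(1+0.122)^2 + 14.4769/(1+0.122)^3 + 18.0817/(1+0.122)^4 + 200.2998/(1+0.122)^4 = 165.5260

£165.53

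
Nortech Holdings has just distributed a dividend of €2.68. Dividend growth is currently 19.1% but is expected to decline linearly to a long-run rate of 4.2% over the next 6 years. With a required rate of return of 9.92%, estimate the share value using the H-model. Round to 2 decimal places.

H-model: P₀ = D₀[(1+g_L) + H(g_S−g_L)]/(r−g_L), with H = 6/2 = 3.
P₀ = 2.68 × [(1+0.042) + 3×(0.191−0.042)] / (0.0992−0.042)
   = 2.68 × 1.4890 / 0.0572 = 69.7643

€69.76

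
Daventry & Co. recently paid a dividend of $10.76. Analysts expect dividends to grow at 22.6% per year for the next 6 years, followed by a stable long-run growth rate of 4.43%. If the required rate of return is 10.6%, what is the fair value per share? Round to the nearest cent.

Two-stage DDM. Project D₁…D_6 at 0.226, terminal growth 0.0443, discount at r = 0.106.
D_1 = 13.1918
D_2 = 16.1731
D_3 = 19.8282
D_4 = 24.3094
D_5 = 29.8033
D_6 = 36.5389
Terminal value at t=6: TV = D_7/(r−g) = 38.1575/(0.106−0.0443) = 618.4366
P₀ = 13.1918/(1+0.106)^1 + 16.1731/(1+0.106)^2 + 19.8282/(1+0.106)^3 + 24.3094/(1+0.106)^4 + 29.8033/(1+0.106)^5 + 36.5389/(1+0.106)^6 + 618.4366/(1+0.106)^6 = 431.9048

$431.90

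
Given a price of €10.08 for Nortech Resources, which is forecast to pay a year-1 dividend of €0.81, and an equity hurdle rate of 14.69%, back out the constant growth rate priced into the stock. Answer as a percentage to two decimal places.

From P₀ = D₁/(r − g), the implied growth is g = r − D₁/P₀.
g = 0.1469 − 0.81/10.08 = 0.1469 − 0.08036 = 0.06654

6.65%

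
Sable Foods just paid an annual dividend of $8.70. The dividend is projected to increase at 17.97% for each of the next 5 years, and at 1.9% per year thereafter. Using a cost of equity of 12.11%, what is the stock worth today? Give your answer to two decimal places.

$162.84

Two-stage DDM. Project D₁…D_5 at 0.1797, terminal growth 0.019, discount at r = 0.1211.
D_1 = 10.2634
D_2 = 12.1077
D_3 = 14.2835
D_4 = 16.8502
D_5 = 19.8782
Terminal value at t=5: TV = D_6/(r−g) = 20.2559/(0.1211−0.019) = 198.3927
P₀ = 10.2634/(1+0.1211)^1 + 12.1077/(1+0.1211)^2 + 14.2835/(1+0.1211)^3 + 16.8502/(1+0.1211)^4 + 19.8782/(1+0.1211)^5 + 198.3927/(1+0.1211)^5 = 162.8378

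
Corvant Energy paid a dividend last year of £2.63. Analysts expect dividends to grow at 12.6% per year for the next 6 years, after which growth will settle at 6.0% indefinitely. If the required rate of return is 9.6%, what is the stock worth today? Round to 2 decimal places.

£108.42

Two-stage DDM. Project D₁…D_6 at 0.126, terminal growth 0.06, discount at r = 0.096.
D_1 = 2.9614
D_2 = 3.3345
D_3 = 3.7547
D_4 = 4.2278
D_5 = 4.7604
D_6 = 5.3603
Terminal value at t=6: TV = D_7/(r−g) = 5.6819/(0.096−0.06) = 157.8300
P₀ = 2.9614/(1+0.096)^1 + 3.3345/(1+0.096)^2 + 3.7547/(1+0.096)^3 + 4.2278/(1+0.096)^4 + 4.7604/(1+0.096)^5 + 5.3603/(1+0.096)^6 + 157.8300/(1+0.096)^6 = 108.4223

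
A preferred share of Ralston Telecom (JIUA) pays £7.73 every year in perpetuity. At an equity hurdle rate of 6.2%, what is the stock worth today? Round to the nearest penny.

Zero-growth DDM (perpetuity): P₀ = D/r = 7.73 / 0.062 = 124.6774

£124.68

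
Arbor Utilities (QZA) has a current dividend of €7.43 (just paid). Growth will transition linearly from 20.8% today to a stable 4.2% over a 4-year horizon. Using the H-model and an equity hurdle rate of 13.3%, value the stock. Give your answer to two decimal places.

H-model: P₀ = D₀[(1+g_L) + H(g_S−g_L)]/(r−g_L), with H = 4/2 = 2.
P₀ = 7.43 × [(1+0.042) + 2×(0.208−0.042)] / (0.133−0.042)
   = 7.43 × 1.3740 / 0.091 = 112.1848

€112.18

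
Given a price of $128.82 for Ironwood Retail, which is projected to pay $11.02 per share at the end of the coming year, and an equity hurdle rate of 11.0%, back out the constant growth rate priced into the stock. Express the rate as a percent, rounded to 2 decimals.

2.45%

From P₀ = D₁/(r − g), the implied growth is g = r − D₁/P₀.
g = 0.11 − 11.02/128.82 = 0.11 − 0.08555 = 0.02445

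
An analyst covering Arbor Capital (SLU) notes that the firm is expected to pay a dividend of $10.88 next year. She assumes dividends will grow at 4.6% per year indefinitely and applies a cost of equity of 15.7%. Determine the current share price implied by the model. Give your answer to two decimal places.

Gordon growth model: P₀ = D₁/(r − g), with D₁ = 10.88 given directly.
P₀ = 10.8800 / (0.157 − 0.046) = 10.8800 / 0.111 = 98.0180

$98.02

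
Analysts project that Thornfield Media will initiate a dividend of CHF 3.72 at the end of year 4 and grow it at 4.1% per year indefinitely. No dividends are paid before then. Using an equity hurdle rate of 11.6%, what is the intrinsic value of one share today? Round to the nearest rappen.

Deferred-dividend DDM. At t=3 the remaining stream is a growing perpetuity with first payment D_4 = 3.72.
V_3 = D_4/(r−g) = 3.72/(0.116−0.041) = 49.6000
P₀ = V_3/(1+r)^3 = 49.6000/(1+0.116)^3 = 35.6853

CHF 35.69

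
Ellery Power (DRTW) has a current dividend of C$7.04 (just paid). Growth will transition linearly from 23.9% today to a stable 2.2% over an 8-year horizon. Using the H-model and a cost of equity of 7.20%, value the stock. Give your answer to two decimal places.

C$266.11

H-model: P₀ = D₀[(1+g_L) + H(g_S−g_L)]/(r−g_L), with H = 8/2 = 4.
P₀ = 7.04 × [(1+0.022) + 4×(0.239−0.022)] / (0.072−0.022)
   = 7.04 × 1.8900 / 0.05 = 266.1120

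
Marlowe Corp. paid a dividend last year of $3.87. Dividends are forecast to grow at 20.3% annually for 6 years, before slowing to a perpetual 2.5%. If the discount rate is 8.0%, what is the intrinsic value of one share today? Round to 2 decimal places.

Two-stage DDM. Project D₁…D_6 at 0.203, terminal growth 0.025, discount at r = 0.08.
D_1 = 4.6556
D_2 = 5.6007
D_3 = 6.7376
D_4 = 8.1054
D_5 = 9.7508
D_6 = 11.7302
Terminal value at t=6: TV = D_7/(r−g) = 12.0234/(0.08−0.025) = 218.6079
P₀ = 4.6556/(1+0.08)^1 + 5.6007/(1+0.08)^2 + 6.7376/(1+0.08)^3 + 8.1054/(1+0.08)^4 + 9.7508/(1+0.08)^5 + 11.7302/(1+0.08)^6 + 218.6079/(1+0.08)^6 = 172.2070

$172.21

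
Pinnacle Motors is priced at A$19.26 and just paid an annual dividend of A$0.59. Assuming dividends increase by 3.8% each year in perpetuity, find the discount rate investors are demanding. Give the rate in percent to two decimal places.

6.98%

Rearranging the constant-growth DDM: r = D₁/P₀ + g.
D₁ = 0.59 × (1 + 0.038) = 0.6124.
r = 0.6124 / 19.26 + 0.038 = 0.03180 + 0.038 = 0.06980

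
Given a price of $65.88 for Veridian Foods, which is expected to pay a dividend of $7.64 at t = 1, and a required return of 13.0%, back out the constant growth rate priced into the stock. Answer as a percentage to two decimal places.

1.40%

From P₀ = D₁/(r − g), the implied growth is g = r − D₁/P₀.
g = 0.13 − 7.64/65.88 = 0.13 − 0.11597 = 0.01403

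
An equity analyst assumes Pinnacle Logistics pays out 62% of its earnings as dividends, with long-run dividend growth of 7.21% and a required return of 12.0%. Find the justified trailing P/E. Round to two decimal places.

13.88

Justified trailing P/E = b(1+g)/(r−g) = 0.62×(1+0.0721)/(0.12−0.0721) = 13.8769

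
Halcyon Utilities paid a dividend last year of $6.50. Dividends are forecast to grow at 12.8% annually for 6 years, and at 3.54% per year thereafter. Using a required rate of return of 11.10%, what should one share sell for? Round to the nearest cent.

$138.66

Two-stage DDM. Project D₁…D_6 at 0.128, terminal growth 0.0354, discount at r = 0.111.
D_1 = 7.3320
D_2 = 8.2705
D_3 = 9.3291
D_4 = 10.5232
D_5 = 11.8702
D_6 = 13.3896
Terminal value at t=6: TV = D_7/(r−g) = 13.8636/(0.111−0.0354) = 183.3810
P₀ = 7.3320/(1+0.111)^1 + 8.2705/(1+0.111)^2 + 9.3291/(1+0.111)^3 + 10.5232/(1+0.111)^4 + 11.8702/(1+0.111)^5 + 13.3896/(1+0.111)^6 + 183.3810/(1+0.111)^6 = 138.6574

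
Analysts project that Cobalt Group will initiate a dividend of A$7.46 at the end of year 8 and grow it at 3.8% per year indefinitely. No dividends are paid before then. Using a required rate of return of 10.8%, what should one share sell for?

A$51.98

Deferred-dividend DDM. At t=7 the remaining stream is a growing perpetuity with first payment D_8 = 7.46.
V_7 = D_8/(r−g) = 7.46/(0.108−0.038) = 106.5714
P₀ = V_7/(1+r)^7 = 106.5714/(1+0.108)^7 = 51.9831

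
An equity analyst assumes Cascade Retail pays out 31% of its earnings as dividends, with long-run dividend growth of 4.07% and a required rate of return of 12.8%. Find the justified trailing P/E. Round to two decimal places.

Justified trailing P/E = b(1+g)/(r−g) = 0.31×(1+0.0407)/(0.128−0.0407) = 3.6955

3.70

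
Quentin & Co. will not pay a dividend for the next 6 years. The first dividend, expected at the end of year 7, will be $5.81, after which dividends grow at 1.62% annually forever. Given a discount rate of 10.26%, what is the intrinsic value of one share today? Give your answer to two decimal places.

Deferred-dividend DDM. At t=6 the remaining stream is a growing perpetuity with first payment D_7 = 5.81.
V_6 = D_7/(r−g) = 5.81/(0.1026−0.0162) = 67.2454
P₀ = V_6/(1+r)^6 = 67.2454/(1+0.1026)^6 = 37.4244

$37.42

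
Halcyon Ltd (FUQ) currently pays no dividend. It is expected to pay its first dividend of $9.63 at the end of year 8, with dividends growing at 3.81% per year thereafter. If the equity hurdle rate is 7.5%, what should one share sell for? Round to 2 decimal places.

Deferred-dividend DDM. At t=7 the remaining stream is a growing perpetuity with first payment D_8 = 9.63.
V_7 = D_8/(r−g) = 9.63/(0.075−0.0381) = 260.9756
P₀ = V_7/(1+r)^7 = 260.9756/(1+0.075)^7 = 157.3043

$157.30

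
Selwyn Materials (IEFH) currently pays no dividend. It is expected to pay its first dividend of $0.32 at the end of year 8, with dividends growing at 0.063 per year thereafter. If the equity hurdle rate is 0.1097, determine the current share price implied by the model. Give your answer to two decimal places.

Deferred-dividend DDM. At t=7 the remaining stream is a growing perpetuity with first payment D_8 = 0.32.
V_7 = D_8/(r−g) = 0.32/(0.1097−0.063) = 6.8522
P₀ = V_7/(1+r)^7 = 6.8522/(1+0.1097)^7 = 3.3067

$3.31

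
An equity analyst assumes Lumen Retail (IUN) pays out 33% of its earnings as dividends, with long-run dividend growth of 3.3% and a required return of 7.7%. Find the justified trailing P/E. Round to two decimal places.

7.75

Justified trailing P/E = b(1+g)/(r−g) = 0.33×(1+0.033)/(0.077−0.033) = 7.7475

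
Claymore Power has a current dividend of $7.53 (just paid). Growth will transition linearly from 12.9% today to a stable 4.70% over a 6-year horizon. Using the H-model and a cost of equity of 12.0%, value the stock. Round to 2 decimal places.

$133.37

H-model: P₀ = D₀[(1+g_L) + H(g_S−g_L)]/(r−g_L), with H = 6/2 = 3.
P₀ = 7.53 × [(1+0.047) + 3×(0.129−0.047)] / (0.12−0.047)
   = 7.53 × 1.2930 / 0.073 = 133.3738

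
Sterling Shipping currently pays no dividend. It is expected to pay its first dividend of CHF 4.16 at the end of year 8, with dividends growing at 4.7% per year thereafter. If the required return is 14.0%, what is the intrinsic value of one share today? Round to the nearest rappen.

Deferred-dividend DDM. At t=7 the remaining stream is a growing perpetuity with first payment D_8 = 4.16.
V_7 = D_8/(r−g) = 4.16/(0.14−0.047) = 44.7312
P₀ = V_7/(1+r)^7 = 44.7312/(1+0.14)^7 = 17.8763

CHF 17.88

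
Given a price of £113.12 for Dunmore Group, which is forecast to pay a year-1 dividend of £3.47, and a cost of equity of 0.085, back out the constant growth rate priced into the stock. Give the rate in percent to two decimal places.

From P₀ = D₁/(r − g), the implied growth is g = r − D₁/P₀.
g = 0.085 − 3.47/113.12 = 0.085 − 0.03068 = 0.05432

5.43%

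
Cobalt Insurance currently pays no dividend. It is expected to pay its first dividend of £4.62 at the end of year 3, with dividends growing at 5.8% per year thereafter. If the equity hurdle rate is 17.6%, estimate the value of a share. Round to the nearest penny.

£28.31

Deferred-dividend DDM. At t=2 the remaining stream is a growing perpetuity with first payment D_3 = 4.62.
V_2 = D_3/(r−g) = 4.62/(0.176−0.058) = 39.1525
P₀ = V_2/(1+r)^2 = 39.1525/(1+0.176)^2 = 28.3104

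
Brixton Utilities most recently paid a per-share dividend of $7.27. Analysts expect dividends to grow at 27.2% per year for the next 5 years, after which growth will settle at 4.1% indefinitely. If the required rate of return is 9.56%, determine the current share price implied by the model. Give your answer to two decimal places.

$350.56

Two-stage DDM. Project D₁…D_5 at 0.272, terminal growth 0.041, discount at r = 0.0956.
D_1 = 9.2474
D_2 = 11.7627
D_3 = 14.9622
D_4 = 19.0319
D_5 = 24.2086
Terminal value at t=5: TV = D_6/(r−g) = 25.2012/(0.0956−0.041) = 461.5599
P₀ = 9.2474/(1+0.0956)^1 + 11.7627/(1+0.0956)^2 + 14.9622/(1+0.0956)^3 + 19.0319/(1+0.0956)^4 + 24.2086/(1+0.0956)^5 + 461.5599/(1+0.0956)^5 = 350.5561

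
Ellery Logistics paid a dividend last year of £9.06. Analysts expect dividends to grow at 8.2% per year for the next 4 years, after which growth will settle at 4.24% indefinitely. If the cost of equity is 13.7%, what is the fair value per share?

£113.94

Two-stage DDM. Project D₁…D_4 at 0.082, terminal growth 0.0424, discount at r = 0.137.
D_1 = 9.8029
D_2 = 10.6068
D_3 = 11.4765
D_4 = 12.4176
Terminal value at t=4: TV = D_5/(r−g) = 12.9441/(0.137−0.0424) = 136.8297
P₀ = 9.8029/(1+0.137)^1 + 10.6068/(1+0.137)^2 + 11.4765/(1+0.137)^3 + 12.4176/(1+0.137)^4 + 136.8297/(1+0.137)^4 = 113.9369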